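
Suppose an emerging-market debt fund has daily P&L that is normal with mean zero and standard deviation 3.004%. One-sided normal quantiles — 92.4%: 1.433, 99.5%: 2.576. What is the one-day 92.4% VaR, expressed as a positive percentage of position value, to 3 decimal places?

4.305%

VaR = z·σ = 1.433 × 3.004% = 4.305%.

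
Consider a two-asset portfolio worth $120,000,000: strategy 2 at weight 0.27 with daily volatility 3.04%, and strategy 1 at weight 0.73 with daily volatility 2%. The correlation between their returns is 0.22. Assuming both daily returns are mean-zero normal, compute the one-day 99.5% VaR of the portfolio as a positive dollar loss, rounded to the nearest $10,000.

σ_p² = 0.27²·3.04² + 0.73²·2² + 2·0.22·0.27·0.73·3.04·2 = 3.3326 (%²).
σ_p = √3.3326 = 1.826%.
At 99.5%, z = 2.576.
VaR = 2.576 × 1.826% = 4.704%; on $120,000,000 that is $5,644,800.

$5,640,000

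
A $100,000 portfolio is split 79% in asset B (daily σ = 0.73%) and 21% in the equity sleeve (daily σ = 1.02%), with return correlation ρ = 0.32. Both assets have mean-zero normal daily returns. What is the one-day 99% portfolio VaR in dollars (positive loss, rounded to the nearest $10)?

σ_p² = 0.79²·0.73² + 0.21²·1.02² + 2·0.32·0.79·0.21·0.73·1.02 = 0.4575 (%²).
σ_p = √0.4575 = 0.676%.
At 99%, z = 2.326.
VaR = 2.326 × 0.676% = 1.572%; on $100,000 that is $1,572.

$1,570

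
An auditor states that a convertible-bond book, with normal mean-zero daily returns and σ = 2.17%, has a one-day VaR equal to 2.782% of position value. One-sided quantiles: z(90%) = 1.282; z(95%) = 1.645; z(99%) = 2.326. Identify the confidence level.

90%

Implied z = VaR/σ = 2.782 / 2.17 = 1.282.
This matches z(90%) = 1.282.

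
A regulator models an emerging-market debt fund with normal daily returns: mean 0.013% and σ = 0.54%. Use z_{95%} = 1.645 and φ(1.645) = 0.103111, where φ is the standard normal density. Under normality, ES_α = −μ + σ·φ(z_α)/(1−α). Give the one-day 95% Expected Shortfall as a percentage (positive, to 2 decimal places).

Tail multiplier: φ(z)/(1−α) = 0.103111 / 0.05 = 2.062.
ES = −(0.013%) + 0.54% × 2.062 = 1.100%.

1.10%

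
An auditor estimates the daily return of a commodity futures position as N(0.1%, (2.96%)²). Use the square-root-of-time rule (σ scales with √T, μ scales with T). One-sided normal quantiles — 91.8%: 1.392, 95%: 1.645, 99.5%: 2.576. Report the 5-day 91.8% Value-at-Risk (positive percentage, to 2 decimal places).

σ_{5d} = 2.96% × √5 = 6.619%; μ_{5d} = 5 × 0.1% = 0.500%.
VaR = −(0.500%) + 1.392 × 6.619% = 8.714%.

8.71%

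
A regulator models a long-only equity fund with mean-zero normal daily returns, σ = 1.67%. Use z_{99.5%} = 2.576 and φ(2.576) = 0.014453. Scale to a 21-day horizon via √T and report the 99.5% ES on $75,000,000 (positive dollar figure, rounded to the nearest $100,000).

σ_{21d} = 1.67% × √21 = 7.653%.
ES multiplier = φ(z)/(1−α) = 0.014453/0.005 = 2.891.
ES = 7.653% × 2.891 = 22.125%; on $75,000,000: $16,593,750.

$16,600,000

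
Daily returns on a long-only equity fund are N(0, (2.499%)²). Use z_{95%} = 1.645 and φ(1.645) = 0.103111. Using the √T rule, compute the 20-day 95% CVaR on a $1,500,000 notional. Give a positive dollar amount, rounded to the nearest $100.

σ_{20d} = 2.499% × √20 = 11.176%.
ES multiplier = φ(z)/(1−α) = 0.103111/0.05 = 2.062.
ES = 11.176% × 2.062 = 23.045%; on $1,500,000: $345,675.

$345,700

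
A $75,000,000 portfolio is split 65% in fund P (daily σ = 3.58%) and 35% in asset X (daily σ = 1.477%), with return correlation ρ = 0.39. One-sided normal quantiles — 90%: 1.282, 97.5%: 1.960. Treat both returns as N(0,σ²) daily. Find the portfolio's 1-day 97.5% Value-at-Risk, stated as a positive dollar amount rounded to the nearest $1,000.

σ_p² = 0.65²·3.58² + 0.35²·1.477² + 2·0.39·0.65·0.35·3.58·1.477 = 6.6205 (%²).
σ_p = √6.6205 = 2.573%.
VaR = 1.960 × 2.573% = 5.043%; on $75,000,000 that is $3,782,250.

$3,782,000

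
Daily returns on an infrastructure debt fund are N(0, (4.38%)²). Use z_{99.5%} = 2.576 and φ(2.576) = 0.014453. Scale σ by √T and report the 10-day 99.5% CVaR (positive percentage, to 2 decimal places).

σ_{10d} = 4.38% × √10 = 13.851%.
ES multiplier = φ(z)/(1−α) = 0.014453/0.005 = 2.891.
ES = 13.851% × 2.891 = 40.043%.

40.04%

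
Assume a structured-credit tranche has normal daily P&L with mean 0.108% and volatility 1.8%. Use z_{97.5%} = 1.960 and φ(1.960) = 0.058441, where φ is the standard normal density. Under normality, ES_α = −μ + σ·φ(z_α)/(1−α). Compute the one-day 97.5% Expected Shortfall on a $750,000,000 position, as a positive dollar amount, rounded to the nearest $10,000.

Tail multiplier: φ(z)/(1−α) = 0.058441 / 0.025 = 2.338.
ES = −(0.108%) + 1.8% × 2.338 = 4.100%.
On $750,000,000: 0.04100 × $750,000,000 = $30,750,000.

$30,750,000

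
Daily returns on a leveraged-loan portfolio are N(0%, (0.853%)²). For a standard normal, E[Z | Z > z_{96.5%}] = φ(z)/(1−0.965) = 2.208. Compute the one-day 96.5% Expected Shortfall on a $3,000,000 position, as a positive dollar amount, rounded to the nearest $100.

$56,500

ES = 0.853% × 2.208 = 1.883%.
On $3,000,000: 0.01883 × $3,000,000 = $56,490.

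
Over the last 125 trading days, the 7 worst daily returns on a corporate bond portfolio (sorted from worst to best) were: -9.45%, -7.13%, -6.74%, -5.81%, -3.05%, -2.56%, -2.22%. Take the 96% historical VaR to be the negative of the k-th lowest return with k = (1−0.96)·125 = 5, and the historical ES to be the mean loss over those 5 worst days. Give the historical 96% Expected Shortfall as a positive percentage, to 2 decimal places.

The 5 worst returns sum to -32.18%.
ES = −(-32.18%) / 5 = 6.436% ≈ 6.44%.

6.44%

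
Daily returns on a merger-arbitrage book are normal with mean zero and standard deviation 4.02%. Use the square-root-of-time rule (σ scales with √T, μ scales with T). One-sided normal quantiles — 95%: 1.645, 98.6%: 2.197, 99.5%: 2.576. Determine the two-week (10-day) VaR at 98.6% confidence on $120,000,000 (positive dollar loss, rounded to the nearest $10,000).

$33,510,000

σ_{10d} = 4.02% × √10 = 12.712%.
VaR = 2.197 × 12.712% = 27.928%.
On $120,000,000: 0.27928 × $120,000,000 = $33,513,600.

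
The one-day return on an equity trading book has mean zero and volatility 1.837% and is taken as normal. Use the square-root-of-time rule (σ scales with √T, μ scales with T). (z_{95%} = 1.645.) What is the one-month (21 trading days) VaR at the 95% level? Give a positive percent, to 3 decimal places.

σ_{21d} = 1.837% × √21 = 8.418%.
VaR = 1.645 × 8.418% = 13.848%.

13.848%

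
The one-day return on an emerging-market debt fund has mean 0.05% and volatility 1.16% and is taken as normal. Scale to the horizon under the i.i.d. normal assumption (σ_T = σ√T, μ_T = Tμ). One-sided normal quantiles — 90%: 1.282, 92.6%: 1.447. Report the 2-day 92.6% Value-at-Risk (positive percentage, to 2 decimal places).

2.27%

σ_{2d} = 1.16% × √2 = 1.640%; μ_{2d} = 2 × 0.05% = 0.100%.
VaR = −(0.100%) + 1.447 × 1.640% = 2.273%.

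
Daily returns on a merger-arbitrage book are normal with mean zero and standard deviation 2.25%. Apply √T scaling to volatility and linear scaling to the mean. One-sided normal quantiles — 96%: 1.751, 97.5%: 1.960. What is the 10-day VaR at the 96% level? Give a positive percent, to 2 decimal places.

σ_{10d} = 2.25% × √10 = 7.115%.
VaR = 1.751 × 7.115% = 12.458%.

12.46%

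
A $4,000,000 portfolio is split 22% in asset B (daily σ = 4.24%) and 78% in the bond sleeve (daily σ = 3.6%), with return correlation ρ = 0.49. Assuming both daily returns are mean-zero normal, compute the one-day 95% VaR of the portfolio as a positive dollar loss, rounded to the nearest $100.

$221,400

σ_p² = 0.22²·4.24² + 0.78²·3.6² + 2·0.49·0.22·0.78·4.24·3.6 = 11.3219 (%²).
σ_p = √11.3219 = 3.365%.
At 95%, z = 1.645.
VaR = 1.645 × 3.365% = 5.535%; on $4,000,000 that is $221,400.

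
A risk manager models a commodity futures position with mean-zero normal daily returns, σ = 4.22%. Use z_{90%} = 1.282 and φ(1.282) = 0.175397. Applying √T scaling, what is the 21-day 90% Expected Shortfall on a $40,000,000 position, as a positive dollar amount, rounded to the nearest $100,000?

σ_{21d} = 4.22% × √21 = 19.338%.
ES multiplier = φ(z)/(1−α) = 0.175397/0.1 = 1.754.
ES = 19.338% × 1.754 = 33.919%; on $40,000,000: $13,567,600.

$13,600,000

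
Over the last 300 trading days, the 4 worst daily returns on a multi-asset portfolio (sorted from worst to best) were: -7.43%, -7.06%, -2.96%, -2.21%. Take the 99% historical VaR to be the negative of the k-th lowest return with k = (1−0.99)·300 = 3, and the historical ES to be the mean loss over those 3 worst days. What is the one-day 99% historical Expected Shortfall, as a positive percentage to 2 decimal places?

The 3 worst returns sum to -17.45%.
ES = −(-17.45%) / 3 = 5.8166…% ≈ 5.82%.

5.82%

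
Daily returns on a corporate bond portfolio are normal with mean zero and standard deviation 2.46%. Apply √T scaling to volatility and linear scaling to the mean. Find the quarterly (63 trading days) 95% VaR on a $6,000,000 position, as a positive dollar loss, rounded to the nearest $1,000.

$1,927,000

At 95%, z = 1.645.
σ_{63d} = 2.46% × √63 = 19.526%.
VaR = 1.645 × 19.526% = 32.120%.
On $6,000,000: 0.32120 × $6,000,000 = $1,927,200.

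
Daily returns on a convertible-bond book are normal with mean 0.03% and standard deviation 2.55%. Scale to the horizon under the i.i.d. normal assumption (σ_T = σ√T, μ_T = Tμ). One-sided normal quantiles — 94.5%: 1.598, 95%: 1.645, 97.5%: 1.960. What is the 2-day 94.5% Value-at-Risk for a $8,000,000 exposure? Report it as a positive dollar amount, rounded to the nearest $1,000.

$456,000

σ_{2d} = 2.55% × √2 = 3.606%; μ_{2d} = 2 × 0.03% = 0.060%.
VaR = −(0.060%) + 1.598 × 3.606% = 5.702%.
On $8,000,000: 0.05702 × $8,000,000 = $456,160.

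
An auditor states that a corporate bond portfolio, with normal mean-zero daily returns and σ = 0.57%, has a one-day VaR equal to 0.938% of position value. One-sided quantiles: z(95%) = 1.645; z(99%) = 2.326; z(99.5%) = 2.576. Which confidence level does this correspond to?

Implied z = VaR/σ = 0.938 / 0.57 = 1.646.
This matches z(95%) = 1.645.

95%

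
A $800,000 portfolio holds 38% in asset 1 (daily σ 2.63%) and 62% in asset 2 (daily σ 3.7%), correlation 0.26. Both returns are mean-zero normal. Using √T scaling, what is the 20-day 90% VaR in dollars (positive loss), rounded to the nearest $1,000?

σ_p = √(0.38²·2.63² + 0.62²·3.7² + 2·0.26·0.38·0.62·2.63·3.7) = 2.730%.
σ_{20d} = 2.730% × √20 = 12.209%.
z(90%) = 1.282.
VaR = 1.282 × 12.209% = 15.652%; on $800,000 that is $125,216.

$125,000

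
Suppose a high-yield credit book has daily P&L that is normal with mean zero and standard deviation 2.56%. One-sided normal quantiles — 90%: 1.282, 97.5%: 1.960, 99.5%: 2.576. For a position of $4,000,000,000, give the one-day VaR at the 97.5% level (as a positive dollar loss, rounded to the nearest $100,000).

$200,700,000

VaR = z·σ = 1.960 × 2.56% = 5.018%.
On $4,000,000,000: 0.05018 × $4,000,000,000 = $200,720,000.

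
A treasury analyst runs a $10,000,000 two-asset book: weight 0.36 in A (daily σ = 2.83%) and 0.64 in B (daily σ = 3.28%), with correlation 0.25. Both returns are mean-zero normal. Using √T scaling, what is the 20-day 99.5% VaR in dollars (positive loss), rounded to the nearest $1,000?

σ_p = √(0.36²·2.83² + 0.64²·3.28² + 2·0.25·0.36·0.64·2.83·3.28) = 2.552%.
σ_{20d} = 2.552% × √20 = 11.413%.
z(99.5%) = 2.576.
VaR = 2.576 × 11.413% = 29.400%; on $10,000,000 that is $2,940,000.

$2,940,000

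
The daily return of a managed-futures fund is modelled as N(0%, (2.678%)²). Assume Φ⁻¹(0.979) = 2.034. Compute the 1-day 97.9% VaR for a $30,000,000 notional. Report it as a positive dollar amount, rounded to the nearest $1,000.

VaR = z·σ = 2.034 × 2.678% = 5.447%.
On $30,000,000: 0.05447 × $30,000,000 = $1,634,100.

$1,634,000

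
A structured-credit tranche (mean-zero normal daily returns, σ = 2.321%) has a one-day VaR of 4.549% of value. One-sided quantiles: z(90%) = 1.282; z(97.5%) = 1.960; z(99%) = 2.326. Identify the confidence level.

97.5%

Implied z = VaR/σ = 4.549 / 2.321 = 1.960.
This matches z(97.5%) = 1.960.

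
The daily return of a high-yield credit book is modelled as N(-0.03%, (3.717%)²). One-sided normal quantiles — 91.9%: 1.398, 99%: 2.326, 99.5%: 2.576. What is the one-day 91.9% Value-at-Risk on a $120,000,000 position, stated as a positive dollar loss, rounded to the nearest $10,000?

VaR = −μ + z·σ = −(-0.03%) + 1.398 × 3.717% = 5.226%.
On $120,000,000: 0.05226 × $120,000,000 = $6,271,200.

$6,270,000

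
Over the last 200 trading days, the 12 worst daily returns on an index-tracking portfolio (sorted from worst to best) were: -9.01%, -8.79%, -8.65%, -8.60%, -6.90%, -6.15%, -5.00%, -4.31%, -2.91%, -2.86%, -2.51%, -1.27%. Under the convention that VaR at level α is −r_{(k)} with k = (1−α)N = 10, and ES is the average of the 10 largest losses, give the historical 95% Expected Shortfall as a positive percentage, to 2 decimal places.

The 10 worst returns sum to -63.18%.
ES = −(-63.18%) / 10 = 6.318% ≈ 6.32%.

6.32%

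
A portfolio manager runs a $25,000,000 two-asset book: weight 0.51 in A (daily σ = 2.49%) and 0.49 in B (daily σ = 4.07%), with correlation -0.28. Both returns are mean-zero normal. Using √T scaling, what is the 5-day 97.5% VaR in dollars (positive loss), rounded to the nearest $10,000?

σ_p = √(0.51²·2.49² + 0.49²·4.07² + 2·-0.28·0.51·0.49·2.49·4.07) = 2.042%.
σ_{5d} = 2.042% × √5 = 4.566%.
z(97.5%) = 1.960.
VaR = 1.960 × 4.566% = 8.949%; on $25,000,000 that is $2,237,250.

$2,240,000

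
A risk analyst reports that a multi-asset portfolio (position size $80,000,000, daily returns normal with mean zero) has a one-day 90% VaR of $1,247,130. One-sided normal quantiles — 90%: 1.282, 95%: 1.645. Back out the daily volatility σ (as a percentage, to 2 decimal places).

VaR as a fraction: $1,247,130 / $80,000,000 = 1.559%.
σ = VaR / z = 1.559% / 1.282 = 1.216%.

1.22%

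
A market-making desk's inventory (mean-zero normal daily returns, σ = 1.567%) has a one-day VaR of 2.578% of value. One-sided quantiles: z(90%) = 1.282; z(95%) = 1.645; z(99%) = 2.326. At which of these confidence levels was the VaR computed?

95%

Implied z = VaR/σ = 2.578 / 1.567 = 1.645.
This matches z(95%) = 1.645.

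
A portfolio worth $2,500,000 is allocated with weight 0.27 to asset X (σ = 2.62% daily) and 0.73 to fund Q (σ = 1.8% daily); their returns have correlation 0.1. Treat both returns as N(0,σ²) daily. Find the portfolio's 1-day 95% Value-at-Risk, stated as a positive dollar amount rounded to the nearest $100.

$63,900

σ_p² = 0.27²·2.62² + 0.73²·1.8² + 2·0.1·0.27·0.73·2.62·1.8 = 2.4129 (%²).
σ_p = √2.4129 = 1.553%.
At 95%, z = 1.645.
VaR = 1.645 × 1.553% = 2.555%; on $2,500,000 that is $63,875.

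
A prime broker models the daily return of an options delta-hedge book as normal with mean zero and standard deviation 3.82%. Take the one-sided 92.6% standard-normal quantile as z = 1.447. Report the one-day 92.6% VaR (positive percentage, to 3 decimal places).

5.528%

VaR = z·σ = 1.447 × 3.82% = 5.528%.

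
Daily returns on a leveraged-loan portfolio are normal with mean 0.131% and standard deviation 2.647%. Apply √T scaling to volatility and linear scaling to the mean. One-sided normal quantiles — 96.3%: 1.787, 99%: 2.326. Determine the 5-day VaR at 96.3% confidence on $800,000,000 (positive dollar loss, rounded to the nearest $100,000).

$79,400,000

σ_{5d} = 2.647% × √5 = 5.919%; μ_{5d} = 5 × 0.131% = 0.655%.
VaR = −(0.655%) + 1.787 × 5.919% = 9.922%.
On $800,000,000: 0.09922 × $800,000,000 = $79,376,000.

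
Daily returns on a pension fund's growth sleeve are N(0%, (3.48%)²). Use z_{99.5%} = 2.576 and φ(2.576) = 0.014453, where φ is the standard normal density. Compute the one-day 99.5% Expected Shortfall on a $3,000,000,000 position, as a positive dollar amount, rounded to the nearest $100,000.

$301,800,000

Tail multiplier: φ(z)/(1−α) = 0.014453 / 0.005 = 2.891.
ES = 3.48% × 2.891 = 10.061%.
On $3,000,000,000: 0.10061 × $3,000,000,000 = $301,830,000.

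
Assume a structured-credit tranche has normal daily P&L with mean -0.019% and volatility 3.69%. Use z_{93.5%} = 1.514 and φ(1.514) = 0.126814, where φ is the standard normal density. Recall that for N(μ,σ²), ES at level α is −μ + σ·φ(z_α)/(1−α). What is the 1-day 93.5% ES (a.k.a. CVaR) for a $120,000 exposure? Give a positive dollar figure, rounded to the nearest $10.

$8,660

Tail multiplier: φ(z)/(1−α) = 0.126814 / 0.065 = 1.951.
ES = −(-0.019%) + 3.69% × 1.951 = 7.218%.
On $120,000: 0.07218 × $120,000 = $8,662.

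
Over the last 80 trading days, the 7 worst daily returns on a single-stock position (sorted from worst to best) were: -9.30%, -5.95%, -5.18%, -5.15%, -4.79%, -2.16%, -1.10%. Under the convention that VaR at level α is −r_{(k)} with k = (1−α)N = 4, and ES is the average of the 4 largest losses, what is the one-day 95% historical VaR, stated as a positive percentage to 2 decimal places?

5.15%

k = 4; the 4th lowest return is -5.15%, so VaR = 5.15%.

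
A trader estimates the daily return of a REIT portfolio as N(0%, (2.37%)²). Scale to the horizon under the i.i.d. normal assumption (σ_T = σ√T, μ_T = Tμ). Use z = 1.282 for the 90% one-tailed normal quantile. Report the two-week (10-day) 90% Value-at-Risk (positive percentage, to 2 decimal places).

σ_{10d} = 2.37% × √10 = 7.495%.
VaR = 1.282 × 7.495% = 9.609%.

9.61%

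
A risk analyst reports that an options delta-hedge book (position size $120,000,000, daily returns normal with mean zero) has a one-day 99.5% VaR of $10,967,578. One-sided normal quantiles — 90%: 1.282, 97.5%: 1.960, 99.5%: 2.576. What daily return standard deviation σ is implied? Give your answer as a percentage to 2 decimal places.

VaR as a fraction: $10,967,578 / $120,000,000 = 9.140%.
σ = VaR / z = 9.140% / 2.576 = 3.548%.

3.55%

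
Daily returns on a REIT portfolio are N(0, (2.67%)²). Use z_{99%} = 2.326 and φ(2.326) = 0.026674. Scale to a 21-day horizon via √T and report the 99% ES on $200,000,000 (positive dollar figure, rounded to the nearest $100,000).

$65,300,000

σ_{21d} = 2.67% × √21 = 12.235%.
ES multiplier = φ(z)/(1−α) = 0.026674/0.01 = 2.667.
ES = 12.235% × 2.667 = 32.631%; on $200,000,000: $65,262,000.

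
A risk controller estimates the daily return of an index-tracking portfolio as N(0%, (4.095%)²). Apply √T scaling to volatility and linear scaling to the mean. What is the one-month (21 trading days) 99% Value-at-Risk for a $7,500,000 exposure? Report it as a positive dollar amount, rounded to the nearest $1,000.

At 99%, z = 2.326.
σ_{21d} = 4.095% × √21 = 18.766%.
VaR = 2.326 × 18.766% = 43.650%.
On $7,500,000: 0.43650 × $7,500,000 = $3,273,750.

$3,274,000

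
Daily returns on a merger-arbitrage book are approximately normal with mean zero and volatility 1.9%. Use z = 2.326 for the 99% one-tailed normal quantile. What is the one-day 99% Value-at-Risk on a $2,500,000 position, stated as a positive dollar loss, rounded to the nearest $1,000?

$110,000

VaR = z·σ = 2.326 × 1.9% = 4.419%.
On $2,500,000: 0.04419 × $2,500,000 = $110,475.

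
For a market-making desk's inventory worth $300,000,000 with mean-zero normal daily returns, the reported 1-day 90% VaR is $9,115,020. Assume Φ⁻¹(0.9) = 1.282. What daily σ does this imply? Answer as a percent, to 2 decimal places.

2.37%

VaR as a fraction: $9,115,020 / $300,000,000 = 3.038%.
σ = VaR / z = 3.038% / 1.282 = 2.370%.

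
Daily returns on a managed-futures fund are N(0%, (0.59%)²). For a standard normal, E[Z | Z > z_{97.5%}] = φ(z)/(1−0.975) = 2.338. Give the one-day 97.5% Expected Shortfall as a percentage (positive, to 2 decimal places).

1.38%

ES = 0.59% × 2.338 = 1.379%.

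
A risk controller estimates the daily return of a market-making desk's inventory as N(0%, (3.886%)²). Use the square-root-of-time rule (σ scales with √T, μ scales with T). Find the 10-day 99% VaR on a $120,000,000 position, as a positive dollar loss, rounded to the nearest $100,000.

$34,300,000

At 99%, z = 2.326.
σ_{10d} = 3.886% × √10 = 12.289%.
VaR = 2.326 × 12.289% = 28.584%.
On $120,000,000: 0.28584 × $120,000,000 = $34,300,800.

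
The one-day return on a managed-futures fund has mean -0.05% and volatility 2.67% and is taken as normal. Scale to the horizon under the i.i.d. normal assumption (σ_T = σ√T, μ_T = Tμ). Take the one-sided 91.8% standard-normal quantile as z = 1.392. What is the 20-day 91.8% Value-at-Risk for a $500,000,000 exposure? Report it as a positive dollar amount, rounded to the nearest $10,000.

σ_{20d} = 2.67% × √20 = 11.941%; μ_{20d} = 20 × -0.05% = -1.000%.
VaR = −(-1.000%) + 1.392 × 11.941% = 17.622%.
On $500,000,000: 0.17622 × $500,000,000 = $88,110,000.

$88,110,000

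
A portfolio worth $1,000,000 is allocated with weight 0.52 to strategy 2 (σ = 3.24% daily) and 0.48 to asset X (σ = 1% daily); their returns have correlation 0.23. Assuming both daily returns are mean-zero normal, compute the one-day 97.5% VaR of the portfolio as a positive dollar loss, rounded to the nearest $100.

$36,400

σ_p² = 0.52²·3.24² + 0.48²·1² + 2·0.23·0.52·0.48·3.24·1 = 3.4410 (%²).
σ_p = √3.4410 = 1.855%.
At 97.5%, z = 1.960.
VaR = 1.960 × 1.855% = 3.636%; on $1,000,000 that is $36,360.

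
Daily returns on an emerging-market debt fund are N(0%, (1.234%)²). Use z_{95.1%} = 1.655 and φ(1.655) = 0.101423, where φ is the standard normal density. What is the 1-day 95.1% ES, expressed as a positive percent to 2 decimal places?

Tail multiplier: φ(z)/(1−α) = 0.101423 / 0.049 = 2.070.
ES = 1.234% × 2.070 = 2.554%.

2.55%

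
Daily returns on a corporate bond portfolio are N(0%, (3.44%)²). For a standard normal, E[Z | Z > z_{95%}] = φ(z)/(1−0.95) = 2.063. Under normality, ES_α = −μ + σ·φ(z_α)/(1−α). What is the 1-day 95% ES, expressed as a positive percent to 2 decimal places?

7.10%

ES = 3.44% × 2.063 = 7.097%.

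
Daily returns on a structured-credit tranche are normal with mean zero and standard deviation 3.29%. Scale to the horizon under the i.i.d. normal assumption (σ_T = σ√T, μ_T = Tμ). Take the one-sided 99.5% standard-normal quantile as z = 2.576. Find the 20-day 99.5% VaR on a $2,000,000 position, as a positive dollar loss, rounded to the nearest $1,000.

σ_{20d} = 3.29% × √20 = 14.713%.
VaR = 2.576 × 14.713% = 37.901%.
On $2,000,000: 0.37901 × $2,000,000 = $758,020.

$758,000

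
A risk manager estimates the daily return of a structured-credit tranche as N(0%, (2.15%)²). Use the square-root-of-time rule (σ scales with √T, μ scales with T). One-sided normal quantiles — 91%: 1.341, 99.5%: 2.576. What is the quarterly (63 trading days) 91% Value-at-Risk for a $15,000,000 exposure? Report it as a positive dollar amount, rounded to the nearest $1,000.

σ_{63d} = 2.15% × √63 = 17.065%.
VaR = 1.341 × 17.065% = 22.884%.
On $15,000,000: 0.22884 × $15,000,000 = $3,432,600.

$3,433,000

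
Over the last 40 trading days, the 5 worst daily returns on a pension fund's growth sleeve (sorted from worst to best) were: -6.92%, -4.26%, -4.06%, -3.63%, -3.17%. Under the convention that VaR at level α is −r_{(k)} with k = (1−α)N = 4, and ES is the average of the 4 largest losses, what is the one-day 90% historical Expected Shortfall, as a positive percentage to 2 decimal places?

4.72%

The 4 worst returns sum to -18.87%.
ES = −(-18.87%) / 4 = 4.7175% ≈ 4.72%.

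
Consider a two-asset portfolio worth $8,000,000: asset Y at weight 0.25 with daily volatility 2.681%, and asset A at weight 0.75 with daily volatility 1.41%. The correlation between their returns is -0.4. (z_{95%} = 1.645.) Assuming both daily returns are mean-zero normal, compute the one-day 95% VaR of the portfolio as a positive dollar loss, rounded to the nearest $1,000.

$132,000

σ_p² = 0.25²·2.681² + 0.75²·1.41² + 2·-0.4·0.25·0.75·2.681·1.41 = 1.0005 (%²).
σ_p = √1.0005 = 1.000%.
VaR = 1.645 × 1.000% = 1.645%; on $8,000,000 that is $131,600.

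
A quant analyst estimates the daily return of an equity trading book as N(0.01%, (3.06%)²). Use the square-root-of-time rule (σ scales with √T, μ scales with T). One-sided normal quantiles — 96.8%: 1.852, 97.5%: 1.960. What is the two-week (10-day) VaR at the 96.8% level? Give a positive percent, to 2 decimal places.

17.82%

σ_{10d} = 3.06% × √10 = 9.677%; μ_{10d} = 10 × 0.01% = 0.100%.
VaR = −(0.100%) + 1.852 × 9.677% = 17.822%.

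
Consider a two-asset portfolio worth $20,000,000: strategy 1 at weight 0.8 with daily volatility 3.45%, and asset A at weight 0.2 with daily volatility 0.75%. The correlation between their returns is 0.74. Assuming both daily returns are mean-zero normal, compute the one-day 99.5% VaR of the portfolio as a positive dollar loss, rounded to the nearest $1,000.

$1,480,000

σ_p² = 0.8²·3.45² + 0.2²·0.75² + 2·0.74·0.8·0.2·3.45·0.75 = 8.2528 (%²).
σ_p = √8.2528 = 2.873%.
At 99.5%, z = 2.576.
VaR = 2.576 × 2.873% = 7.401%; on $20,000,000 that is $1,480,200.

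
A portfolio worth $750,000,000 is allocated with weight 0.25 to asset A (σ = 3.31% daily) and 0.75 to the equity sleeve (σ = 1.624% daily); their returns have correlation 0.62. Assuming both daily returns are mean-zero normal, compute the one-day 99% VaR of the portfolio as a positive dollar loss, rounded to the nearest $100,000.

$32,300,000

σ_p² = 0.25²·3.31² + 0.75²·1.624² + 2·0.62·0.25·0.75·3.31·1.624 = 3.4181 (%²).
σ_p = √3.4181 = 1.849%.
At 99%, z = 2.326.
VaR = 2.326 × 1.849% = 4.301%; on $750,000,000 that is $32,257,500.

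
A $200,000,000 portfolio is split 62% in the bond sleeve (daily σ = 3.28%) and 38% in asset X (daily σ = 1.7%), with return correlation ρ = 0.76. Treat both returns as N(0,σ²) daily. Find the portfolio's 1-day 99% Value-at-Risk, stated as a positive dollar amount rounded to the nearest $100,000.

σ_p² = 0.62²·3.28² + 0.38²·1.7² + 2·0.76·0.62·0.38·3.28·1.7 = 6.5497 (%²).
σ_p = √6.5497 = 2.559%.
At 99%, z = 2.326.
VaR = 2.326 × 2.559% = 5.952%; on $200,000,000 that is $11,904,000.

$11,900,000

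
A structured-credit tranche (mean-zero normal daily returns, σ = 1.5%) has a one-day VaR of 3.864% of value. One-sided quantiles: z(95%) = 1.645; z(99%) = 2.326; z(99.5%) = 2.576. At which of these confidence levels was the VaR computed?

Implied z = VaR/σ = 3.864 / 1.5 = 2.576.
This matches z(99.5%) = 2.576.

99.5%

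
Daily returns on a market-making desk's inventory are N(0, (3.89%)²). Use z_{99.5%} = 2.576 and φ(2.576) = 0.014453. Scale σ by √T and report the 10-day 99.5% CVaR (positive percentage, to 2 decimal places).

σ_{10d} = 3.89% × √10 = 12.301%.
ES multiplier = φ(z)/(1−α) = 0.014453/0.005 = 2.891.
ES = 12.301% × 2.891 = 35.562%.

35.56%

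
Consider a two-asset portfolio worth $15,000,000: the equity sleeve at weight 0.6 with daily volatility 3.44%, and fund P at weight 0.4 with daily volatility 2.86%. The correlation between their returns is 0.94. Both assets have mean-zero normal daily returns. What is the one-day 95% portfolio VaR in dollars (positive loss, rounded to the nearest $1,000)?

$781,000

σ_p² = 0.6²·3.44² + 0.4²·2.86² + 2·0.94·0.6·0.4·3.44·2.86 = 10.0079 (%²).
σ_p = √10.0079 = 3.164%.
At 95%, z = 1.645.
VaR = 1.645 × 3.164% = 5.205%; on $15,000,000 that is $780,750.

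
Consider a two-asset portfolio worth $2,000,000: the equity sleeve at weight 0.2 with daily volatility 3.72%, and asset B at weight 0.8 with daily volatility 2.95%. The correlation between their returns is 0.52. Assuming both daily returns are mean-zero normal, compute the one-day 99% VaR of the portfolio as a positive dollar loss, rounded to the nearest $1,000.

$131,000

σ_p² = 0.2²·3.72² + 0.8²·2.95² + 2·0.52·0.2·0.8·3.72·2.95 = 7.9492 (%²).
σ_p = √7.9492 = 2.819%.
At 99%, z = 2.326.
VaR = 2.326 × 2.819% = 6.557%; on $2,000,000 that is $131,140.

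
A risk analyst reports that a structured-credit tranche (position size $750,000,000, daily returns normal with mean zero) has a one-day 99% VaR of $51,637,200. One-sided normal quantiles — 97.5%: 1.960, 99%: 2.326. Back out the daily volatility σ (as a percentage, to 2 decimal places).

VaR as a fraction: $51,637,200 / $750,000,000 = 6.885%.
σ = VaR / z = 6.885% / 2.326 = 2.960%.

2.96%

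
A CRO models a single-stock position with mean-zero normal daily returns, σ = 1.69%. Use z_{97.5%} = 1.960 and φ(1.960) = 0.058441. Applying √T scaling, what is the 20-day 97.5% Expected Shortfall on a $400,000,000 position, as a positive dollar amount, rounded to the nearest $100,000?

σ_{20d} = 1.69% × √20 = 7.558%.
ES multiplier = φ(z)/(1−α) = 0.058441/0.025 = 2.338.
ES = 7.558% × 2.338 = 17.671%; on $400,000,000: $70,684,000.

$70,700,000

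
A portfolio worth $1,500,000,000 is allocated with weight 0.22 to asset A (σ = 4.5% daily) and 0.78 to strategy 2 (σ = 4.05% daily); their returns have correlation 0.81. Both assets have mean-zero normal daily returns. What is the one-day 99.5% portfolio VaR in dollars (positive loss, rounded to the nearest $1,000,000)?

$155,000,000

σ_p² = 0.22²·4.5² + 0.78²·4.05² + 2·0.81·0.22·0.78·4.5·4.05 = 16.0258 (%²).
σ_p = √16.0258 = 4.003%.
At 99.5%, z = 2.576.
VaR = 2.576 × 4.003% = 10.312%; on $1,500,000,000 that is $154,680,000.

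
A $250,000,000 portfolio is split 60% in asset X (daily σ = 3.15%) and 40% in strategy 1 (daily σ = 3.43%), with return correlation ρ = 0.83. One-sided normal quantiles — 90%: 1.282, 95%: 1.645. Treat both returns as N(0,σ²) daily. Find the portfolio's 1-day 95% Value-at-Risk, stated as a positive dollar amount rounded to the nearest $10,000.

σ_p² = 0.6²·3.15² + 0.4²·3.43² + 2·0.83·0.6·0.4·3.15·3.43 = 9.7590 (%²).
σ_p = √9.7590 = 3.124%.
VaR = 1.645 × 3.124% = 5.139%; on $250,000,000 that is $12,847,500.

$12,850,000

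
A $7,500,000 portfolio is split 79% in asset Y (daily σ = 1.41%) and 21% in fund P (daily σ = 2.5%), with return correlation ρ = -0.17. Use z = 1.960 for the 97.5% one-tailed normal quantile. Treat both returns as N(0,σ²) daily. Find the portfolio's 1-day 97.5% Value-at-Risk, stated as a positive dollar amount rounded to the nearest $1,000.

$169,000

σ_p² = 0.79²·1.41² + 0.21²·2.5² + 2·-0.17·0.79·0.21·1.41·2.5 = 1.3176 (%²).
σ_p = √1.3176 = 1.148%.
VaR = 1.960 × 1.148% = 2.250%; on $7,500,000 that is $168,750.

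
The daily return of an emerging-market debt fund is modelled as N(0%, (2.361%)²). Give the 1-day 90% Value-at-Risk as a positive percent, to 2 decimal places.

At 90% one-sided, z = 1.282.
VaR = z·σ = 1.282 × 2.361% = 3.027%.

3.03%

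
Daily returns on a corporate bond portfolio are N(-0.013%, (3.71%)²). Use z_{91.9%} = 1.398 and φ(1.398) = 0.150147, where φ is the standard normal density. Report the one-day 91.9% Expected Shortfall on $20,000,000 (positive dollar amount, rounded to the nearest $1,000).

Tail multiplier: φ(z)/(1−α) = 0.150147 / 0.081 = 1.854.
ES = −(-0.013%) + 3.71% × 1.854 = 6.891%.
On $20,000,000: 0.06891 × $20,000,000 = $1,378,200.

$1,378,000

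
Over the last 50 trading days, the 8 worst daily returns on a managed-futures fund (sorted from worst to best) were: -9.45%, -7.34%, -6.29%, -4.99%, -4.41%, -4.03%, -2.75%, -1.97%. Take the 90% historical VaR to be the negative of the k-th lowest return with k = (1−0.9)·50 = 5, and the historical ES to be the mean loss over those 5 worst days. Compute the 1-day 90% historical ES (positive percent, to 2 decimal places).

6.50%

The 5 worst returns sum to -32.48%.
ES = −(-32.48%) / 5 = 6.496% ≈ 6.50%.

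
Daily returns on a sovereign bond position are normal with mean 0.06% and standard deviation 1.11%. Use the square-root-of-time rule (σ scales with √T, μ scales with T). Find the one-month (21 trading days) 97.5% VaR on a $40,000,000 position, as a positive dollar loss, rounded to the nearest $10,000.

At 97.5%, z = 1.960.
σ_{21d} = 1.11% × √21 = 5.087%; μ_{21d} = 21 × 0.06% = 1.260%.
VaR = −(1.260%) + 1.960 × 5.087% = 8.711%.
On $40,000,000: 0.08711 × $40,000,000 = $3,484,400.

$3,480,000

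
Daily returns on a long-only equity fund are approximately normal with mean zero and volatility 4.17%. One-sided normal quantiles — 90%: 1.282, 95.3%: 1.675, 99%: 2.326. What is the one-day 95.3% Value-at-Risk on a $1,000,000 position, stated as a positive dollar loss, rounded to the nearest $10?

$69,850

VaR = z·σ = 1.675 × 4.17% = 6.985%.
On $1,000,000: 0.06985 × $1,000,000 = $69,850.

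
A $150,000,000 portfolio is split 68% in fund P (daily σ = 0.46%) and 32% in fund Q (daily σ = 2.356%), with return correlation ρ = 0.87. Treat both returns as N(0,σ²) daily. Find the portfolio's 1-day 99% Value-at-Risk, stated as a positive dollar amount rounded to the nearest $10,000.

$3,620,000

σ_p² = 0.68²·0.46² + 0.32²·2.356² + 2·0.87·0.68·0.32·0.46·2.356 = 1.0766 (%²).
σ_p = √1.0766 = 1.038%.
At 99%, z = 2.326.
VaR = 2.326 × 1.038% = 2.414%; on $150,000,000 that is $3,621,000.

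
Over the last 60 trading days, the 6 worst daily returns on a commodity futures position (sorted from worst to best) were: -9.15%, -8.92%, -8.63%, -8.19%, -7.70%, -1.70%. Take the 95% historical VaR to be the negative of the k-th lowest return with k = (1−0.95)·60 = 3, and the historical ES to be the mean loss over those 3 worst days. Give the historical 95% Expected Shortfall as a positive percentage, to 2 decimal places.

8.90%

The 3 worst returns sum to -26.70%.
ES = −(-26.70%) / 3 = 8.9% ≈ 8.90%.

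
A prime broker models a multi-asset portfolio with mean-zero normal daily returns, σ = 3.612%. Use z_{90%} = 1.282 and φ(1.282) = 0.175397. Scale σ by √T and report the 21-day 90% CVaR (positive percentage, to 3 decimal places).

σ_{21d} = 3.612% × √21 = 16.552%.
ES multiplier = φ(z)/(1−α) = 0.175397/0.1 = 1.754.
ES = 16.552% × 1.754 = 29.032%.

29.032%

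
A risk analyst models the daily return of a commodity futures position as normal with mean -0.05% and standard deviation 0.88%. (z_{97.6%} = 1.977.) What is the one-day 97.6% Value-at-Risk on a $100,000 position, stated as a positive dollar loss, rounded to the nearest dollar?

$1,790

VaR = −μ + z·σ = −(-0.05%) + 1.977 × 0.88% = 1.790%.
On $100,000: 0.01790 × $100,000 = $1,790.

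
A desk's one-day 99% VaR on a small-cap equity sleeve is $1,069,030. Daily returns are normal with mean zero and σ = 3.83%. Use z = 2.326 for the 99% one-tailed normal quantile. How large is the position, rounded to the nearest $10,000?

VaR as a fraction of value: z·σ = 2.326 × 3.83% = 8.90858%.
Position = $1,069,030 / 0.0890858 = $12,000,004.

$12,000,000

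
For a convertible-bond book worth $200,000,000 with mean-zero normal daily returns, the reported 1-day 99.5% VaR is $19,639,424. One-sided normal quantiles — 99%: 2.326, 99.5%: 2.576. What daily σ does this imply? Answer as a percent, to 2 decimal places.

3.81%

VaR as a fraction: $19,639,424 / $200,000,000 = 9.820%.
σ = VaR / z = 9.820% / 2.576 = 3.812%.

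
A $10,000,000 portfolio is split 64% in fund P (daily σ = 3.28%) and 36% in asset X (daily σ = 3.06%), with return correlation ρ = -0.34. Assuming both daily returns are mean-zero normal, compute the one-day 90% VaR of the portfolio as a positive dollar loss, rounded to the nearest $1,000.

$258,000

σ_p² = 0.64²·3.28² + 0.36²·3.06² + 2·-0.34·0.64·0.36·3.28·3.06 = 4.0477 (%²).
σ_p = √4.0477 = 2.012%.
At 90%, z = 1.282.
VaR = 1.282 × 2.012% = 2.579%; on $10,000,000 that is $257,900.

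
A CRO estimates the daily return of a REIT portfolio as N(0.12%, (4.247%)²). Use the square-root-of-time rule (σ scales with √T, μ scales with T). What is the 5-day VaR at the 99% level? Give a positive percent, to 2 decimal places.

21.49%

At 99%, z = 2.326.
σ_{5d} = 4.247% × √5 = 9.497%; μ_{5d} = 5 × 0.12% = 0.600%.
VaR = −(0.600%) + 2.326 × 9.497% = 21.490%.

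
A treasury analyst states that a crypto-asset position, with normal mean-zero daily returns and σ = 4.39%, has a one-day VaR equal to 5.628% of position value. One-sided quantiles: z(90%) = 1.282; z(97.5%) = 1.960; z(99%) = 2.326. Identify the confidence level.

90%

Implied z = VaR/σ = 5.628 / 4.39 = 1.282.
This matches z(90%) = 1.282.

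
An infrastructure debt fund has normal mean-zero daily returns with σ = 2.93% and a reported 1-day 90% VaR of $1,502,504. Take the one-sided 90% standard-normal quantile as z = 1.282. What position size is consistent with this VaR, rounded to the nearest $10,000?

VaR as a fraction of value: z·σ = 1.282 × 2.93% = 3.75626%.
Position = $1,502,504 / 0.0375626 = $40,000,000.

$40,000,000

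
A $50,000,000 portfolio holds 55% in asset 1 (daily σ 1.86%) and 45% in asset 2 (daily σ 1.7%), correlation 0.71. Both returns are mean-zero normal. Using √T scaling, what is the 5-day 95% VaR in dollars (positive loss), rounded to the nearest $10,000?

$3,050,000

σ_p = √(0.55²·1.86² + 0.45²·1.7² + 2·0.71·0.55·0.45·1.86·1.7) = 1.656%.
σ_{5d} = 1.656% × √5 = 3.703%.
z(95%) = 1.645.
VaR = 1.645 × 3.703% = 6.091%; on $50,000,000 that is $3,045,500.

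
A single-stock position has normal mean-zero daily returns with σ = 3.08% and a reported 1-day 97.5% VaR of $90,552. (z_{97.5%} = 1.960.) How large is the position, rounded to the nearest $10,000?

$1,500,000

VaR as a fraction of value: z·σ = 1.960 × 3.08% = 6.0368%.
Position = $90,552 / 0.060368 = $1,500,000.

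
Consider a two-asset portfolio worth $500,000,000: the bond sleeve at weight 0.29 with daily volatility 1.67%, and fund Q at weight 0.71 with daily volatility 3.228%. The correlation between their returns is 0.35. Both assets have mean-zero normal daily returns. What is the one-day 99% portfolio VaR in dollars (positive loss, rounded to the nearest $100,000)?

$29,100,000

σ_p² = 0.29²·1.67² + 0.71²·3.228² + 2·0.35·0.29·0.71·1.67·3.228 = 6.2642 (%²).
σ_p = √6.2642 = 2.503%.
At 99%, z = 2.326.
VaR = 2.326 × 2.503% = 5.822%; on $500,000,000 that is $29,110,000.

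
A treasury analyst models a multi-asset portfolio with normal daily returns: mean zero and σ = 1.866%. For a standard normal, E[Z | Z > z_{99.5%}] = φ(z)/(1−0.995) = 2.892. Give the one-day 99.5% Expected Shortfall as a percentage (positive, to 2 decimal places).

ES = 1.866% × 2.892 = 5.396%.

5.40%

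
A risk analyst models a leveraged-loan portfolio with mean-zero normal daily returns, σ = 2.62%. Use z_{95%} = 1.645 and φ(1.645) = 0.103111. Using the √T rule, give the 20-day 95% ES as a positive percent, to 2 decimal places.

σ_{20d} = 2.62% × √20 = 11.717%.
ES multiplier = φ(z)/(1−α) = 0.103111/0.05 = 2.062.
ES = 11.717% × 2.062 = 24.160%.

24.16%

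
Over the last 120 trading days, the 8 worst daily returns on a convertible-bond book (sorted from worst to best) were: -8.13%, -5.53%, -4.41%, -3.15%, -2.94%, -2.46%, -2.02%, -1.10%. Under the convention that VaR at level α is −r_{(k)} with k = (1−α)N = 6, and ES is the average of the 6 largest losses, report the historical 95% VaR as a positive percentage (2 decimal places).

k = 6; the 6th lowest return is -2.46%, so VaR = 2.46%.

2.46%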